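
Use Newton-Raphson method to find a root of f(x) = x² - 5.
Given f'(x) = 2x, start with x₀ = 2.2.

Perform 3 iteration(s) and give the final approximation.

f(x) = x² - 5
f'(x) = 2x
x₀ = 2.2

Newton-Raphson formula: x_{n+1} = x_n - f(x_n)/f'(x_n)

Iteration 1:
  f(2.200000) = -0.160000
  f'(2.200000) = 4.400000
  x_1 = 2.200000 - (-0.160000)/4.400000 = 2.236364
Iteration 2:
  f(2.236364) = 0.001322
  f'(2.236364) = 4.472727
  x_2 = 2.236364 - 0.001322/4.472727 = 2.236068
Iteration 3:
  f(2.236068) = 0.000000
  f'(2.236068) = 4.472136
  x_3 = 2.236068 - 0.000000/4.472136 = 2.236068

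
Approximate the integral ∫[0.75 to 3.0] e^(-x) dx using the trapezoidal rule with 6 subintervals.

f(x) = e^(-x)
a = 0.75, b = 3.0, n = 6
h = (b - a)/n = 0.375000

Trapezoidal rule: (h/2)[f(x₀) + 2f(x₁) + 2f(x₂) + ... + f(xₙ)]

x_0 = 0.7500, f(x_0) = 0.472367, coefficient = 1
x_1 = 1.1250, f(x_1) = 0.324652, coefficient = 2
x_2 = 1.5000, f(x_2) = 0.223130, coefficient = 2
x_3 = 1.8750, f(x_3) = 0.153355, coefficient = 2
x_4 = 2.2500, f(x_4) = 0.105399, coefficient = 2
x_5 = 2.6250, f(x_5) = 0.072440, coefficient = 2
x_6 = 3.0000, f(x_6) = 0.049787, coefficient = 1

I ≈ (0.375000/2) × 2.280107 = 0.427520
Exact value: 0.422579
Error: 0.004941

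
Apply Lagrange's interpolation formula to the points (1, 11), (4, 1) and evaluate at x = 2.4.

Lagrange interpolation formula:
P(x) = Σ yᵢ × Lᵢ(x)
where Lᵢ(x) = Π_{j≠i} (x - xⱼ)/(xᵢ - xⱼ)

L_0(2.4) = (2.4 - 4)/(1 - 4) = 0.533333
L_1(2.4) = (2.4 - 1)/(4 - 1) = 0.466667

P(2.4) = 11×L_0(2.4) + 1×L_1(2.4)
P(2.4) = 6.333333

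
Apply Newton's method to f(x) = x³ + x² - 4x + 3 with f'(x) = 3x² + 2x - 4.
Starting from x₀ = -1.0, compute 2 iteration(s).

f(x) = x³ + x² - 4x + 3
f'(x) = 3x² + 2x - 4
x₀ = -1.0

Newton-Raphson formula: x_{n+1} = x_n - f(x_n)/f'(x_n)

Iteration 1:
  f(-1.000000) = 7.000000
  f'(-1.000000) = -3.000000
  x_1 = -1.000000 - 7.000000/(-3.000000) = 1.333333
Iteration 2:
  f(1.333333) = 1.814815
  f'(1.333333) = 4.000000
  x_2 = 1.333333 - 1.814815/4.000000 = 0.879630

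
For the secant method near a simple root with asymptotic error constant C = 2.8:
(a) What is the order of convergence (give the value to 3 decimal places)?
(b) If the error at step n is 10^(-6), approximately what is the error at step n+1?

(a) Secant method has superlinear convergence with order φ = (1+√5)/2 ≈ 1.618.
    This means |e_{n+1}| ≈ C|e_n|^1.618.

(b) With |e_n| = 10^(-6) and C = 2.8:
    |e_{n+1}| ≈ 2.8 × (10^(-6))^1.618 = 2.8 × 10^(-9.71)

(a) ≈ 1.618 (golden ratio); (b) |e_{n+1}| ≈ 5.482e-10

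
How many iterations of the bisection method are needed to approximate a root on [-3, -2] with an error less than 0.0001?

We need (b-a)/2^n ≤ 0.0001
(-2 - (-3))/2^n ≤ 0.0001
1/2^n ≤ 0.0001
2^n ≥ 10000
n ≥ log₂(10000) = 13.29
n ≥ 14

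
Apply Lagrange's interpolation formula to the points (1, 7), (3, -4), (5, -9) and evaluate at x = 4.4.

Lagrange interpolation formula:
P(x) = Σ yᵢ × Lᵢ(x)
where Lᵢ(x) = Π_{j≠i} (x - xⱼ)/(xᵢ - xⱼ)

L_0(4.4) = (4.4 - 3)/(1 - 3) × (4.4 - 5)/(1 - 5) = -0.105000
L_1(4.4) = (4.4 - 1)/(3 - 1) × (4.4 - 5)/(3 - 5) = 0.510000
L_2(4.4) = (4.4 - 1)/(5 - 1) × (4.4 - 3)/(5 - 3) = 0.595000

P(4.4) = 7×L_0(4.4) + (-4)×L_1(4.4) + (-9)×L_2(4.4)
P(4.4) = -8.130000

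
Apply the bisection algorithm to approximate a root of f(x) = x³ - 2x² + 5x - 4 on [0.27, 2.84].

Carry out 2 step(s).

f(x) = x³ - 2x² + 5x - 4
Initial interval: [0.27, 2.84]

Iteration 1:
  c_1 = (0.270000 + 2.840000)/2 = 1.555000
  f(c_1) = f(1.555000) = 2.698979
  f(a) × f(c) < 0, new interval: [0.270000, 1.555000]
Iteration 2:
  c_2 = (0.270000 + 1.555000)/2 = 0.912500
  f(c_2) = f(0.912500) = -0.343014
  f(a) × f(c) ≥ 0, new interval: [0.912500, 1.555000]

After 2 iteration(s), the approximation is c_2 = 0.912500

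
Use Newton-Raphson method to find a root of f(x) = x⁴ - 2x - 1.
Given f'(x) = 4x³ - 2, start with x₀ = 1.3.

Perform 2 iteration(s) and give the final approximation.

f(x) = x⁴ - 2x - 1
f'(x) = 4x³ - 2
x₀ = 1.3

Newton-Raphson formula: x_{n+1} = x_n - f(x_n)/f'(x_n)

Iteration 1:
  f(1.300000) = -0.743900
  f'(1.300000) = 6.788000
  x_1 = 1.300000 - (-0.743900)/6.788000 = 1.409590
Iteration 2:
  f(1.409590) = 0.128771
  f'(1.409590) = 9.203116
  x_2 = 1.409590 - 0.128771/9.203116 = 1.395598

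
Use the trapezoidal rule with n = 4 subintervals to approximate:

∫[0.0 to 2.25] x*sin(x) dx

f(x) = x*sin(x)
a = 0.0, b = 2.25, n = 4
h = (b - a)/n = 0.562500

Trapezoidal rule: (h/2)[f(x₀) + 2f(x₁) + 2f(x₂) + ... + f(xₙ)]

x_0 = 0.0000, f(x_0) = 0.000000, coefficient = 1
x_1 = 0.5625, f(x_1) = 0.299983, coefficient = 2
x_2 = 1.1250, f(x_2) = 1.015051, coefficient = 2
x_3 = 1.6875, f(x_3) = 1.676021, coefficient = 2
x_4 = 2.2500, f(x_4) = 1.750665, coefficient = 1

I ≈ (0.562500/2) × 7.732775 = 2.174843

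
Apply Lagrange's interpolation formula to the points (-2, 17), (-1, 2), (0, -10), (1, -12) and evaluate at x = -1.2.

Lagrange interpolation formula:
P(x) = Σ yᵢ × Lᵢ(x)
where Lᵢ(x) = Π_{j≠i} (x - xⱼ)/(xᵢ - xⱼ)

L_0(-1.2) = (-1.2 - (-1))/(-2 - (-1)) × (-1.2 - 0)/(-2 - 0) × (-1.2 - 1)/(-2 - 1) = 0.088000
L_1(-1.2) = (-1.2 - (-2))/(-1 - (-2)) × (-1.2 - 0)/(-1 - 0) × (-1.2 - 1)/(-1 - 1) = 1.056000
L_2(-1.2) = (-1.2 - (-2))/(0 - (-2)) × (-1.2 - (-1))/(0 - (-1)) × (-1.2 - 1)/(0 - 1) = -0.176000
L_3(-1.2) = (-1.2 - (-2))/(1 - (-2)) × (-1.2 - (-1))/(1 - (-1)) × (-1.2 - 0)/(1 - 0) = 0.032000

P(-1.2) = 17×L_0(-1.2) + 2×L_1(-1.2) + (-10)×L_2(-1.2) + (-12)×L_3(-1.2)
P(-1.2) = 4.984000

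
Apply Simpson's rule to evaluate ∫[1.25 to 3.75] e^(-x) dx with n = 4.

f(x) = e^(-x)
a = 1.25, b = 3.75, n = 4
h = (b - a)/n = 0.625000

Simpson's rule: (h/3)[f(x₀) + 4f(x₁) + 2f(x₂) + ... + f(xₙ)]

x_0 = 1.2500, f(x_0) = 0.286505, coefficient = 1
x_1 = 1.8750, f(x_1) = 0.153355, coefficient = 4
x_2 = 2.5000, f(x_2) = 0.082085, coefficient = 2
x_3 = 3.1250, f(x_3) = 0.043937, coefficient = 4
x_4 = 3.7500, f(x_4) = 0.023518, coefficient = 1

I ≈ (0.625000/3) × 1.263360 = 0.263200
Exact value: 0.262987
Error: 0.000213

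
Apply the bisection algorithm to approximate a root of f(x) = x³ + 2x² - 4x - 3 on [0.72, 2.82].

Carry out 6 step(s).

f(x) = x³ + 2x² - 4x - 3
Initial interval: [0.72, 2.82]

Iteration 1:
  c_1 = (0.720000 + 2.820000)/2 = 1.770000
  f(c_1) = f(1.770000) = 1.731033
  f(a) × f(c) < 0, new interval: [0.720000, 1.770000]
Iteration 2:
  c_2 = (0.720000 + 1.770000)/2 = 1.245000
  f(c_2) = f(1.245000) = -2.950169
  f(a) × f(c) ≥ 0, new interval: [1.245000, 1.770000]
Iteration 3:
  c_3 = (1.245000 + 1.770000)/2 = 1.507500
  f(c_3) = f(1.507500) = -1.059009
  f(a) × f(c) ≥ 0, new interval: [1.507500, 1.770000]
Iteration 4:
  c_4 = (1.507500 + 1.770000)/2 = 1.638750
  f(c_4) = f(1.638750) = 0.216869
  f(a) × f(c) < 0, new interval: [1.507500, 1.638750]
Iteration 5:
  c_5 = (1.507500 + 1.638750)/2 = 1.573125
  f(c_5) = f(1.573125) = -0.450008
  f(a) × f(c) ≥ 0, new interval: [1.573125, 1.638750]
Iteration 6:
  c_6 = (1.573125 + 1.638750)/2 = 1.605938
  f(c_6) = f(1.605938) = -0.123910
  f(a) × f(c) ≥ 0, new interval: [1.605938, 1.638750]

After 6 iteration(s), the approximation is c_6 = 1.605938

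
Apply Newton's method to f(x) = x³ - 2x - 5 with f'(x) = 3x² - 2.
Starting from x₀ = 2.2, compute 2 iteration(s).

f(x) = x³ - 2x - 5
f'(x) = 3x² - 2
x₀ = 2.2

Newton-Raphson formula: x_{n+1} = x_n - f(x_n)/f'(x_n)

Iteration 1:
  f(2.200000) = 1.248000
  f'(2.200000) = 12.520000
  x_1 = 2.200000 - 1.248000/12.520000 = 2.100319
Iteration 2:
  f(2.100319) = 0.064589
  f'(2.100319) = 11.234026
  x_2 = 2.100319 - 0.064589/11.234026 = 2.094570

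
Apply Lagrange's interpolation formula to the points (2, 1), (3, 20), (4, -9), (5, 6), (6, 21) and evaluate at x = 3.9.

Lagrange interpolation formula:
P(x) = Σ yᵢ × Lᵢ(x)
where Lᵢ(x) = Π_{j≠i} (x - xⱼ)/(xᵢ - xⱼ)

L_0(3.9) = (3.9 - 3)/(2 - 3) × (3.9 - 4)/(2 - 4) × (3.9 - 5)/(2 - 5) × (3.9 - 6)/(2 - 6) = -0.008663
L_1(3.9) = (3.9 - 2)/(3 - 2) × (3.9 - 4)/(3 - 4) × (3.9 - 5)/(3 - 5) × (3.9 - 6)/(3 - 6) = 0.073150
L_2(3.9) = (3.9 - 2)/(4 - 2) × (3.9 - 3)/(4 - 3) × (3.9 - 5)/(4 - 5) × (3.9 - 6)/(4 - 6) = 0.987525
L_3(3.9) = (3.9 - 2)/(5 - 2) × (3.9 - 3)/(5 - 3) × (3.9 - 4)/(5 - 4) × (3.9 - 6)/(5 - 6) = -0.059850
L_4(3.9) = (3.9 - 2)/(6 - 2) × (3.9 - 3)/(6 - 3) × (3.9 - 4)/(6 - 4) × (3.9 - 5)/(6 - 5) = 0.007838

P(3.9) = 1×L_0(3.9) + 20×L_1(3.9) + (-9)×L_2(3.9) + 6×L_3(3.9) + 21×L_4(3.9)
P(3.9) = -7.627900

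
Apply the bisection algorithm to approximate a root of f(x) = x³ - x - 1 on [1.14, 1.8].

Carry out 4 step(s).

f(x) = x³ - x - 1
Initial interval: [1.14, 1.8]

Iteration 1:
  c_1 = (1.140000 + 1.800000)/2 = 1.470000
  f(c_1) = f(1.470000) = 0.706523
  f(a) × f(c) < 0, new interval: [1.140000, 1.470000]
Iteration 2:
  c_2 = (1.140000 + 1.470000)/2 = 1.305000
  f(c_2) = f(1.305000) = -0.082552
  f(a) × f(c) ≥ 0, new interval: [1.305000, 1.470000]
Iteration 3:
  c_3 = (1.305000 + 1.470000)/2 = 1.387500
  f(c_3) = f(1.387500) = 0.283654
  f(a) × f(c) < 0, new interval: [1.305000, 1.387500]
Iteration 4:
  c_4 = (1.305000 + 1.387500)/2 = 1.346250
  f(c_4) = f(1.346250) = 0.093679
  f(a) × f(c) < 0, new interval: [1.305000, 1.346250]

After 4 iteration(s), the approximation is c_4 = 1.346250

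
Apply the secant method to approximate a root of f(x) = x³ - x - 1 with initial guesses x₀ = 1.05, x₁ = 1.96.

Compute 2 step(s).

f(x) = x³ - x - 1
x₀ = 1.05, x₁ = 1.96

Secant formula: x_{n+1} = x_n - f(x_n)(x_n - x_{n-1})/(f(x_n) - f(x_{n-1}))

Iteration 1:
  f(1.050000) = -0.892375
  f(1.960000) = 4.569536
  x_2 = 1.960000 - 4.569536×(1.960000 - 1.050000)/(4.569536 - (-0.892375))
       = 1.198677
Iteration 2:
  f(1.960000) = 4.569536
  f(1.198677) = -0.476386
  x_3 = 1.198677 - (-0.476386)×(1.198677 - 1.960000)/(-0.476386 - 4.569536)
       = 1.270554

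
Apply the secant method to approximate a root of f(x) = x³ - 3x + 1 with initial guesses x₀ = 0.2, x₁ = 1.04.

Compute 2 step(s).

f(x) = x³ - 3x + 1
x₀ = 0.2, x₁ = 1.04

Secant formula: x_{n+1} = x_n - f(x_n)(x_n - x_{n-1})/(f(x_n) - f(x_{n-1}))

Iteration 1:
  f(0.200000) = 0.408000
  f(1.040000) = -0.995136
  x_2 = 1.040000 - (-0.995136)×(1.040000 - 0.200000)/(-0.995136 - 0.408000)
       = 0.444253
Iteration 2:
  f(1.040000) = -0.995136
  f(0.444253) = -0.245081
  x_3 = 0.444253 - (-0.245081)×(0.444253 - 1.040000)/(-0.245081 - (-0.995136))
       = 0.249593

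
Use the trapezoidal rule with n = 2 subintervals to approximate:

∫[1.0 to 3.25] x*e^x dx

f(x) = x*e^x
a = 1.0, b = 3.25, n = 2
h = (b - a)/n = 1.125000

Trapezoidal rule: (h/2)[f(x₀) + 2f(x₁) + 2f(x₂) + ... + f(xₙ)]

x_0 = 1.0000, f(x_0) = 2.718282, coefficient = 1
x_1 = 2.1250, f(x_1) = 17.792407, coefficient = 2
x_2 = 3.2500, f(x_2) = 83.818605, coefficient = 1

I ≈ (1.125000/2) × 122.121701 = 68.693457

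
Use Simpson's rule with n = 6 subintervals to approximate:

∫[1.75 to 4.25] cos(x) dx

f(x) = cos(x)
a = 1.75, b = 4.25, n = 6
h = (b - a)/n = 0.416667

Simpson's rule: (h/3)[f(x₀) + 4f(x₁) + 2f(x₂) + ... + f(xₙ)]

x_0 = 1.7500, f(x_0) = -0.178246, coefficient = 1
x_1 = 2.1667, f(x_1) = -0.561229, coefficient = 4
x_2 = 2.5833, f(x_2) = -0.848178, coefficient = 2
x_3 = 3.0000, f(x_3) = -0.989992, coefficient = 4
x_4 = 3.4167, f(x_4) = -0.962405, coefficient = 2
x_5 = 3.8333, f(x_5) = -0.770137, coefficient = 4
x_6 = 4.2500, f(x_6) = -0.446087, coefficient = 1

I ≈ (0.416667/3) × -13.530935 = -1.879297
Exact value: -1.878975
Error: 0.000321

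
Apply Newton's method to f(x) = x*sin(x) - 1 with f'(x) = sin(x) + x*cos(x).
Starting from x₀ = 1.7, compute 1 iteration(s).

f(x) = x*sin(x) - 1
f'(x) = sin(x) + x*cos(x)
x₀ = 1.7

Newton-Raphson formula: x_{n+1} = x_n - f(x_n)/f'(x_n)

Iteration 1:
  f(1.700000) = 0.685830
  f'(1.700000) = 0.772629
  x_1 = 1.700000 - 0.685830/0.772629 = 0.812342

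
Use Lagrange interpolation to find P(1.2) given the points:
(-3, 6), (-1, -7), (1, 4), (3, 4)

Lagrange interpolation formula:
P(x) = Σ yᵢ × Lᵢ(x)
where Lᵢ(x) = Π_{j≠i} (x - xⱼ)/(xᵢ - xⱼ)

L_0(1.2) = (1.2 - (-1))/(-3 - (-1)) × (1.2 - 1)/(-3 - 1) × (1.2 - 3)/(-3 - 3) = 0.016500
L_1(1.2) = (1.2 - (-3))/(-1 - (-3)) × (1.2 - 1)/(-1 - 1) × (1.2 - 3)/(-1 - 3) = -0.094500
L_2(1.2) = (1.2 - (-3))/(1 - (-3)) × (1.2 - (-1))/(1 - (-1)) × (1.2 - 3)/(1 - 3) = 1.039500
L_3(1.2) = (1.2 - (-3))/(3 - (-3)) × (1.2 - (-1))/(3 - (-1)) × (1.2 - 1)/(3 - 1) = 0.038500

P(1.2) = 6×L_0(1.2) + (-7)×L_1(1.2) + 4×L_2(1.2) + 4×L_3(1.2)
P(1.2) = 5.072500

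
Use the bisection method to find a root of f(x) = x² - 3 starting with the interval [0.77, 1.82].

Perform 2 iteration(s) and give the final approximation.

f(x) = x² - 3
Initial interval: [0.77, 1.82]

Iteration 1:
  c_1 = (0.770000 + 1.820000)/2 = 1.295000
  f(c_1) = f(1.295000) = -1.322975
  f(a) × f(c) ≥ 0, new interval: [1.295000, 1.820000]
Iteration 2:
  c_2 = (1.295000 + 1.820000)/2 = 1.557500
  f(c_2) = f(1.557500) = -0.574194
  f(a) × f(c) ≥ 0, new interval: [1.557500, 1.820000]

After 2 iteration(s), the approximation is c_2 = 1.557500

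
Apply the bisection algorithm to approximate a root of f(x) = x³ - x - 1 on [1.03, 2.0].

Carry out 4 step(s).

f(x) = x³ - x - 1
Initial interval: [1.03, 2.0]

Iteration 1:
  c_1 = (1.030000 + 2.000000)/2 = 1.515000
  f(c_1) = f(1.515000) = 0.962266
  f(a) × f(c) < 0, new interval: [1.030000, 1.515000]
Iteration 2:
  c_2 = (1.030000 + 1.515000)/2 = 1.272500
  f(c_2) = f(1.272500) = -0.211996
  f(a) × f(c) ≥ 0, new interval: [1.272500, 1.515000]
Iteration 3:
  c_3 = (1.272500 + 1.515000)/2 = 1.393750
  f(c_3) = f(1.393750) = 0.313664
  f(a) × f(c) < 0, new interval: [1.272500, 1.393750]
Iteration 4:
  c_4 = (1.272500 + 1.393750)/2 = 1.333125
  f(c_4) = f(1.333125) = 0.036134
  f(a) × f(c) < 0, new interval: [1.272500, 1.333125]

After 4 iteration(s), the approximation is c_4 = 1.333125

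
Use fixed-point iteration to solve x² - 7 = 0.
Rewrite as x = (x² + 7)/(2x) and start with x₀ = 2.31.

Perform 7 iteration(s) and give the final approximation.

Equation: x² - 7 = 0
Fixed-point form: x = (x² + 7)/(2x)
x₀ = 2.31

x_1 = g(2.310000) = 2.670152
x_2 = g(2.670152) = 2.645863
x_3 = g(2.645863) = 2.645751
x_4 = g(2.645751) = 2.645751
x_5 = g(2.645751) = 2.645751
x_6 = g(2.645751) = 2.645751
x_7 = g(2.645751) = 2.645751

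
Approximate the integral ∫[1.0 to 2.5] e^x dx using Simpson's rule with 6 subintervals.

f(x) = e^x
a = 1.0, b = 2.5, n = 6
h = (b - a)/n = 0.250000

Simpson's rule: (h/3)[f(x₀) + 4f(x₁) + 2f(x₂) + ... + f(xₙ)]

x_0 = 1.0000, f(x_0) = 2.718282, coefficient = 1
x_1 = 1.2500, f(x_1) = 3.490343, coefficient = 4
x_2 = 1.5000, f(x_2) = 4.481689, coefficient = 2
x_3 = 1.7500, f(x_3) = 5.754603, coefficient = 4
x_4 = 2.0000, f(x_4) = 7.389056, coefficient = 2
x_5 = 2.2500, f(x_5) = 9.487736, coefficient = 4
x_6 = 2.5000, f(x_6) = 12.182494, coefficient = 1

I ≈ (0.250000/3) × 113.572992 = 9.464416
Exact value: 9.464212
Error: 0.000204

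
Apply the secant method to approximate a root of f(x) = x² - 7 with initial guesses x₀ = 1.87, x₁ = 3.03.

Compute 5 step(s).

f(x) = x² - 7
x₀ = 1.87, x₁ = 3.03

Secant formula: x_{n+1} = x_n - f(x_n)(x_n - x_{n-1})/(f(x_n) - f(x_{n-1}))

Iteration 1:
  f(1.870000) = -3.503100
  f(3.030000) = 2.180900
  x_2 = 3.030000 - 2.180900×(3.030000 - 1.870000)/(2.180900 - (-3.503100))
       = 2.584918
Iteration 2:
  f(3.030000) = 2.180900
  f(2.584918) = -0.318197
  x_3 = 2.584918 - (-0.318197)×(2.584918 - 3.030000)/(-0.318197 - 2.180900)
       = 2.641588
Iteration 3:
  f(2.584918) = -0.318197
  f(2.641588) = -0.022011
  x_4 = 2.641588 - (-0.022011)×(2.641588 - 2.584918)/(-0.022011 - (-0.318197))
       = 2.645800
Iteration 4:
  f(2.641588) = -0.022011
  f(2.645800) = 0.000256
  x_5 = 2.645800 - 0.000256×(2.645800 - 2.641588)/(0.000256 - (-0.022011))
       = 2.645751
Iteration 5:
  f(2.645800) = 0.000256
  f(2.645751) = 0.000000
  x_6 = 2.645751 - 0.000000×(2.645751 - 2.645800)/(0.000000 - 0.000256)
       = 2.645751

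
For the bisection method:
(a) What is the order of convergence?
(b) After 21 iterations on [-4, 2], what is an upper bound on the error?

(a) Bisection has linear (order 1) convergence; the error is halved each step.

(b) Error bound = (b-a)/2^n = (2 - (-4))/2^{21}
    = 6/2^{21}

(a) 1 (linear); (b) error ≤ 2.86e-06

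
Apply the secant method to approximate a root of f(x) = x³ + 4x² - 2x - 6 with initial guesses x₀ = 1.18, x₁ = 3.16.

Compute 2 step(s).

f(x) = x³ + 4x² - 2x - 6
x₀ = 1.18, x₁ = 3.16

Secant formula: x_{n+1} = x_n - f(x_n)(x_n - x_{n-1})/(f(x_n) - f(x_{n-1}))

Iteration 1:
  f(1.180000) = -1.147368
  f(3.160000) = 59.176896
  x_2 = 3.160000 - 59.176896×(3.160000 - 1.180000)/(59.176896 - (-1.147368))
       = 1.217660
Iteration 2:
  f(3.160000) = 59.176896
  f(1.217660) = -0.699122
  x_3 = 1.217660 - (-0.699122)×(1.217660 - 3.160000)/(-0.699122 - 59.176896)
       = 1.240339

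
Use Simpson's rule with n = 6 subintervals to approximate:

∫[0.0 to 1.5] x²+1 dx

f(x) = x²+1
a = 0.0, b = 1.5, n = 6
h = (b - a)/n = 0.250000

Simpson's rule: (h/3)[f(x₀) + 4f(x₁) + 2f(x₂) + ... + f(xₙ)]

x_0 = 0.0000, f(x_0) = 1.000000, coefficient = 1
x_1 = 0.2500, f(x_1) = 1.062500, coefficient = 4
x_2 = 0.5000, f(x_2) = 1.250000, coefficient = 2
x_3 = 0.7500, f(x_3) = 1.562500, coefficient = 4
x_4 = 1.0000, f(x_4) = 2.000000, coefficient = 2
x_5 = 1.2500, f(x_5) = 2.562500, coefficient = 4
x_6 = 1.5000, f(x_6) = 3.250000, coefficient = 1

I ≈ (0.250000/3) × 31.500000 = 2.625000
Exact value: 2.625000
Error: 0.000000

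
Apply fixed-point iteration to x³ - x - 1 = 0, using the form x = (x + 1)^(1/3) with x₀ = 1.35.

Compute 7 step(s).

Equation: x³ - x - 1 = 0
Fixed-point form: x = (x + 1)^(1/3)
x₀ = 1.35

x_1 = g(1.350000) = 1.329503
x_2 = g(1.329503) = 1.325626
x_3 = g(1.325626) = 1.324890
x_4 = g(1.324890) = 1.324751
x_5 = g(1.324751) = 1.324724
x_6 = g(1.324724) = 1.324719
x_7 = g(1.324719) = 1.324718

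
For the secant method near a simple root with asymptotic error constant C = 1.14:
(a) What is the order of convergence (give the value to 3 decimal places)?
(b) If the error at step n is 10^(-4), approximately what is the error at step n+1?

(a) Secant method has superlinear convergence with order φ = (1+√5)/2 ≈ 1.618.
    This means |e_{n+1}| ≈ C|e_n|^1.618.

(b) With |e_n| = 10^(-4) and C = 1.14:
    |e_{n+1}| ≈ 1.14 × (10^(-4))^1.618 = 1.14 × 10^(-6.47)

(a) ≈ 1.618 (golden ratio); (b) |e_{n+1}| ≈ 3.844e-07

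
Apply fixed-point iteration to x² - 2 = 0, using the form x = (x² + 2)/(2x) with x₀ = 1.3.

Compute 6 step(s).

Equation: x² - 2 = 0
Fixed-point form: x = (x² + 2)/(2x)
x₀ = 1.3

x_1 = g(1.300000) = 1.419231
x_2 = g(1.419231) = 1.414222
x_3 = g(1.414222) = 1.414214
x_4 = g(1.414214) = 1.414214
x_5 = g(1.414214) = 1.414214
x_6 = g(1.414214) = 1.414214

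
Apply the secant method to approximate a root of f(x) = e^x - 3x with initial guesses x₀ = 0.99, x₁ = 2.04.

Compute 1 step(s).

f(x) = e^x - 3x
x₀ = 0.99, x₁ = 2.04

Secant formula: x_{n+1} = x_n - f(x_n)(x_n - x_{n-1})/(f(x_n) - f(x_{n-1}))

Iteration 1:
  f(0.990000) = -0.278766
  f(2.040000) = 1.570609
  x_2 = 2.040000 - 1.570609×(2.040000 - 0.990000)/(1.570609 - (-0.278766))
       = 1.148272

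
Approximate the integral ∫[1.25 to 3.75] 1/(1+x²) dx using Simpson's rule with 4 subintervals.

f(x) = 1/(1+x²)
a = 1.25, b = 3.75, n = 4
h = (b - a)/n = 0.625000

Simpson's rule: (h/3)[f(x₀) + 4f(x₁) + 2f(x₂) + ... + f(xₙ)]

x_0 = 1.2500, f(x_0) = 0.390244, coefficient = 1
x_1 = 1.8750, f(x_1) = 0.221453, coefficient = 4
x_2 = 2.5000, f(x_2) = 0.137931, coefficient = 2
x_3 = 3.1250, f(x_3) = 0.092888, coefficient = 4
x_4 = 3.7500, f(x_4) = 0.066390, coefficient = 1

I ≈ (0.625000/3) × 1.989862 = 0.414555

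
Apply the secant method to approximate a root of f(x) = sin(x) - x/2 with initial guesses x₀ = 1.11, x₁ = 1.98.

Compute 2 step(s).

f(x) = sin(x) - x/2
x₀ = 1.11, x₁ = 1.98

Secant formula: x_{n+1} = x_n - f(x_n)(x_n - x_{n-1})/(f(x_n) - f(x_{n-1}))

Iteration 1:
  f(1.110000) = 0.340699
  f(1.980000) = -0.072562
  x_2 = 1.980000 - (-0.072562)×(1.980000 - 1.110000)/(-0.072562 - 0.340699)
       = 1.827242
Iteration 2:
  f(1.980000) = -0.072562
  f(1.827242) = 0.053677
  x_3 = 1.827242 - 0.053677×(1.827242 - 1.980000)/(0.053677 - (-0.072562))
       = 1.892195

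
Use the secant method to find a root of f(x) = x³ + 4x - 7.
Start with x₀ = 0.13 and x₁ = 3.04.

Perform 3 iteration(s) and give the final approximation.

f(x) = x³ + 4x - 7
x₀ = 0.13, x₁ = 3.04

Secant formula: x_{n+1} = x_n - f(x_n)(x_n - x_{n-1})/(f(x_n) - f(x_{n-1}))

Iteration 1:
  f(0.130000) = -6.477803
  f(3.040000) = 33.254464
  x_2 = 3.040000 - 33.254464×(3.040000 - 0.130000)/(33.254464 - (-6.477803))
       = 0.604436
Iteration 2:
  f(3.040000) = 33.254464
  f(0.604436) = -4.361431
  x_3 = 0.604436 - (-4.361431)×(0.604436 - 3.040000)/(-4.361431 - 33.254464)
       = 0.886831
Iteration 3:
  f(0.604436) = -4.361431
  f(0.886831) = -2.755212
  x_4 = 0.886831 - (-2.755212)×(0.886831 - 0.604436)/(-2.755212 - (-4.361431))
       = 1.371234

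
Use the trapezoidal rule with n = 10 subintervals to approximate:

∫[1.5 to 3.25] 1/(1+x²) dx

f(x) = 1/(1+x²)
a = 1.5, b = 3.25, n = 10
h = (b - a)/n = 0.175000

Trapezoidal rule: (h/2)[f(x₀) + 2f(x₁) + 2f(x₂) + ... + f(xₙ)]

x_0 = 1.5000, f(x_0) = 0.307692, coefficient = 1
x_1 = 1.6750, f(x_1) = 0.262769, coefficient = 2
x_2 = 1.8500, f(x_2) = 0.226116, coefficient = 2
x_3 = 2.0250, f(x_3) = 0.196054, coefficient = 2
x_4 = 2.2000, f(x_4) = 0.171233, coefficient = 2
x_5 = 2.3750, f(x_5) = 0.150588, coefficient = 2
x_6 = 2.5500, f(x_6) = 0.133289, coefficient = 2
x_7 = 2.7250, f(x_7) = 0.118686, coefficient = 2
x_8 = 2.9000, f(x_8) = 0.106270, coefficient = 2
x_9 = 3.0750, f(x_9) = 0.095642, coefficient = 2
x_10 = 3.2500, f(x_10) = 0.086486, coefficient = 1

I ≈ (0.175000/2) × 3.315474 = 0.290104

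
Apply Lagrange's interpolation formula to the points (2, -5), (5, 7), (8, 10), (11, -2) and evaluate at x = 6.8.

Lagrange interpolation formula:
P(x) = Σ yᵢ × Lᵢ(x)
where Lᵢ(x) = Π_{j≠i} (x - xⱼ)/(xᵢ - xⱼ)

L_0(6.8) = (6.8 - 5)/(2 - 5) × (6.8 - 8)/(2 - 8) × (6.8 - 11)/(2 - 11) = -0.056000
L_1(6.8) = (6.8 - 2)/(5 - 2) × (6.8 - 8)/(5 - 8) × (6.8 - 11)/(5 - 11) = 0.448000
L_2(6.8) = (6.8 - 2)/(8 - 2) × (6.8 - 5)/(8 - 5) × (6.8 - 11)/(8 - 11) = 0.672000
L_3(6.8) = (6.8 - 2)/(11 - 2) × (6.8 - 5)/(11 - 5) × (6.8 - 8)/(11 - 8) = -0.064000

P(6.8) = (-5)×L_0(6.8) + 7×L_1(6.8) + 10×L_2(6.8) + (-2)×L_3(6.8)
P(6.8) = 10.264000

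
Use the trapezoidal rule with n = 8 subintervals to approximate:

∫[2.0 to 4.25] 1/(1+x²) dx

f(x) = 1/(1+x²)
a = 2.0, b = 4.25, n = 8
h = (b - a)/n = 0.281250

Trapezoidal rule: (h/2)[f(x₀) + 2f(x₁) + 2f(x₂) + ... + f(xₙ)]

x_0 = 2.0000, f(x_0) = 0.200000, coefficient = 1
x_1 = 2.2812, f(x_1) = 0.161184, coefficient = 2
x_2 = 2.5625, f(x_2) = 0.132163, coefficient = 2
x_3 = 2.8438, f(x_3) = 0.110048, coefficient = 2
x_4 = 3.1250, f(x_4) = 0.092888, coefficient = 2
x_5 = 3.4062, f(x_5) = 0.079349, coefficient = 2
x_6 = 3.6875, f(x_6) = 0.068504, coefficient = 2
x_7 = 3.9688, f(x_7) = 0.059698, coefficient = 2
x_8 = 4.2500, f(x_8) = 0.052459, coefficient = 1

I ≈ (0.281250/2) × 1.660128 = 0.233456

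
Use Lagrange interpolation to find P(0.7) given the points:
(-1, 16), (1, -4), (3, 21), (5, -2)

Lagrange interpolation formula:
P(x) = Σ yᵢ × Lᵢ(x)
where Lᵢ(x) = Π_{j≠i} (x - xⱼ)/(xᵢ - xⱼ)

L_0(0.7) = (0.7 - 1)/(-1 - 1) × (0.7 - 3)/(-1 - 3) × (0.7 - 5)/(-1 - 5) = 0.061813
L_1(0.7) = (0.7 - (-1))/(1 - (-1)) × (0.7 - 3)/(1 - 3) × (0.7 - 5)/(1 - 5) = 1.050812
L_2(0.7) = (0.7 - (-1))/(3 - (-1)) × (0.7 - 1)/(3 - 1) × (0.7 - 5)/(3 - 5) = -0.137063
L_3(0.7) = (0.7 - (-1))/(5 - (-1)) × (0.7 - 1)/(5 - 1) × (0.7 - 3)/(5 - 3) = 0.024438

P(0.7) = 16×L_0(0.7) + (-4)×L_1(0.7) + 21×L_2(0.7) + (-2)×L_3(0.7)
P(0.7) = -6.141437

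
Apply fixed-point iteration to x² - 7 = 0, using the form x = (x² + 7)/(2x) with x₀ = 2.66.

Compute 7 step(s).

Equation: x² - 7 = 0
Fixed-point form: x = (x² + 7)/(2x)
x₀ = 2.66

x_1 = g(2.660000) = 2.645789
x_2 = g(2.645789) = 2.645751
x_3 = g(2.645751) = 2.645751
x_4 = g(2.645751) = 2.645751
x_5 = g(2.645751) = 2.645751
x_6 = g(2.645751) = 2.645751
x_7 = g(2.645751) = 2.645751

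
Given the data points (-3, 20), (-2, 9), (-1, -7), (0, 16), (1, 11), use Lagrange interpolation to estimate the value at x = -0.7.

Lagrange interpolation formula:
P(x) = Σ yᵢ × Lᵢ(x)
where Lᵢ(x) = Π_{j≠i} (x - xⱼ)/(xᵢ - xⱼ)

L_0(-0.7) = (-0.7 - (-2))/(-3 - (-2)) × (-0.7 - (-1))/(-3 - (-1)) × (-0.7 - 0)/(-3 - 0) × (-0.7 - 1)/(-3 - 1) = 0.019338
L_1(-0.7) = (-0.7 - (-3))/(-2 - (-3)) × (-0.7 - (-1))/(-2 - (-1)) × (-0.7 - 0)/(-2 - 0) × (-0.7 - 1)/(-2 - 1) = -0.136850
L_2(-0.7) = (-0.7 - (-3))/(-1 - (-3)) × (-0.7 - (-2))/(-1 - (-2)) × (-0.7 - 0)/(-1 - 0) × (-0.7 - 1)/(-1 - 1) = 0.889525
L_3(-0.7) = (-0.7 - (-3))/(0 - (-3)) × (-0.7 - (-2))/(0 - (-2)) × (-0.7 - (-1))/(0 - (-1)) × (-0.7 - 1)/(0 - 1) = 0.254150
L_4(-0.7) = (-0.7 - (-3))/(1 - (-3)) × (-0.7 - (-2))/(1 - (-2)) × (-0.7 - (-1))/(1 - (-1)) × (-0.7 - 0)/(1 - 0) = -0.026163

P(-0.7) = 20×L_0(-0.7) + 9×L_1(-0.7) + (-7)×L_2(-0.7) + 16×L_3(-0.7) + 11×L_4(-0.7)
P(-0.7) = -3.292962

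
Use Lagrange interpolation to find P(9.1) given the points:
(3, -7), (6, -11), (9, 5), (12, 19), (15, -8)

Lagrange interpolation formula:
P(x) = Σ yᵢ × Lᵢ(x)
where Lᵢ(x) = Π_{j≠i} (x - xⱼ)/(xᵢ - xⱼ)

L_0(9.1) = (9.1 - 6)/(3 - 6) × (9.1 - 9)/(3 - 9) × (9.1 - 12)/(3 - 12) × (9.1 - 15)/(3 - 15) = 0.002728
L_1(9.1) = (9.1 - 3)/(6 - 3) × (9.1 - 9)/(6 - 9) × (9.1 - 12)/(6 - 12) × (9.1 - 15)/(6 - 15) = -0.021476
L_2(9.1) = (9.1 - 3)/(9 - 3) × (9.1 - 6)/(9 - 6) × (9.1 - 12)/(9 - 12) × (9.1 - 15)/(9 - 15) = 0.998611
L_3(9.1) = (9.1 - 3)/(12 - 3) × (9.1 - 6)/(12 - 6) × (9.1 - 9)/(12 - 9) × (9.1 - 15)/(12 - 15) = 0.022957
L_4(9.1) = (9.1 - 3)/(15 - 3) × (9.1 - 6)/(15 - 6) × (9.1 - 9)/(15 - 9) × (9.1 - 12)/(15 - 12) = -0.002821

P(9.1) = (-7)×L_0(9.1) + (-11)×L_1(9.1) + 5×L_2(9.1) + 19×L_3(9.1) + (-8)×L_4(9.1)
P(9.1) = 5.668931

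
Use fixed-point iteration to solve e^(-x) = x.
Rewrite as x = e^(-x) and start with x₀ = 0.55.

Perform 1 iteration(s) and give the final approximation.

Equation: e^(-x) = x
Fixed-point form: x = e^(-x)
x₀ = 0.55

x_1 = g(0.550000) = 0.576950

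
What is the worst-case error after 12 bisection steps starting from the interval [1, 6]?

Bisection error bound: |error| ≤ (b-a)/2^n
|error| ≤ (6 - 1)/2^12 = 5/2^12
|error| ≤ 0.0012207031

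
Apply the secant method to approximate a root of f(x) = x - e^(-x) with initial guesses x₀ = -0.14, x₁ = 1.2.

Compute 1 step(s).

f(x) = x - e^(-x)
x₀ = -0.14, x₁ = 1.2

Secant formula: x_{n+1} = x_n - f(x_n)(x_n - x_{n-1})/(f(x_n) - f(x_{n-1}))

Iteration 1:
  f(-0.140000) = -1.290274
  f(1.200000) = 0.898806
  x_2 = 1.200000 - 0.898806×(1.200000 - (-0.140000))/(0.898806 - (-1.290274))
       = 0.649815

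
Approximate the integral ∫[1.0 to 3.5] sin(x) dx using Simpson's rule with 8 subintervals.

f(x) = sin(x)
a = 1.0, b = 3.5, n = 8
h = (b - a)/n = 0.312500

Simpson's rule: (h/3)[f(x₀) + 4f(x₁) + 2f(x₂) + ... + f(xₙ)]

x_0 = 1.0000, f(x_0) = 0.841471, coefficient = 1
x_1 = 1.3125, f(x_1) = 0.966827, coefficient = 4
x_2 = 1.6250, f(x_2) = 0.998531, coefficient = 2
x_3 = 1.9375, f(x_3) = 0.933514, coefficient = 4
x_4 = 2.2500, f(x_4) = 0.778073, coefficient = 2
x_5 = 2.5625, f(x_5) = 0.547265, coefficient = 4
x_6 = 2.8750, f(x_6) = 0.263446, coefficient = 2
x_7 = 3.1875, f(x_7) = -0.045891, coefficient = 4
x_8 = 3.5000, f(x_8) = -0.350783, coefficient = 1

I ≈ (0.312500/3) × 14.177646 = 1.476838
Exact value: 1.476759
Error: 0.000079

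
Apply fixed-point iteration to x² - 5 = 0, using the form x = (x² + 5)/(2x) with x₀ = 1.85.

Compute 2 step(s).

Equation: x² - 5 = 0
Fixed-point form: x = (x² + 5)/(2x)
x₀ = 1.85

x_1 = g(1.850000) = 2.276351
x_2 = g(2.276351) = 2.236424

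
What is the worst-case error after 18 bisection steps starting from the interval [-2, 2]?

Bisection error bound: |error| ≤ (b-a)/2^n
|error| ≤ (2 - (-2))/2^18 = 4/2^18
|error| ≤ 0.0000152588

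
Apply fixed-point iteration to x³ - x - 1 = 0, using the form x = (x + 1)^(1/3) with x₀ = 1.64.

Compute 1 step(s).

Equation: x³ - x - 1 = 0
Fixed-point form: x = (x + 1)^(1/3)
x₀ = 1.64

x_1 = g(1.640000) = 1.382085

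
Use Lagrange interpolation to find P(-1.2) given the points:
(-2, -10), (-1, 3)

Lagrange interpolation formula:
P(x) = Σ yᵢ × Lᵢ(x)
where Lᵢ(x) = Π_{j≠i} (x - xⱼ)/(xᵢ - xⱼ)

L_0(-1.2) = (-1.2 - (-1))/(-2 - (-1)) = 0.200000
L_1(-1.2) = (-1.2 - (-2))/(-1 - (-2)) = 0.800000

P(-1.2) = (-10)×L_0(-1.2) + 3×L_1(-1.2)
P(-1.2) = 0.400000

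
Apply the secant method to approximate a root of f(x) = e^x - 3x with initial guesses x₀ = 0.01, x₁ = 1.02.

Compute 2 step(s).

f(x) = e^x - 3x
x₀ = 0.01, x₁ = 1.02

Secant formula: x_{n+1} = x_n - f(x_n)(x_n - x_{n-1})/(f(x_n) - f(x_{n-1}))

Iteration 1:
  f(0.010000) = 0.980050
  f(1.020000) = -0.286805
  x_2 = 1.020000 - (-0.286805)×(1.020000 - 0.010000)/(-0.286805 - 0.980050)
       = 0.791345
Iteration 2:
  f(1.020000) = -0.286805
  f(0.791345) = -0.167673
  x_3 = 0.791345 - (-0.167673)×(0.791345 - 1.020000)/(-0.167673 - (-0.286805))
       = 0.469524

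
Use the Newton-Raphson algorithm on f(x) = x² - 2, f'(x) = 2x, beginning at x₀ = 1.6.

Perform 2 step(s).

f(x) = x² - 2
f'(x) = 2x
x₀ = 1.6

Newton-Raphson formula: x_{n+1} = x_n - f(x_n)/f'(x_n)

Iteration 1:
  f(1.600000) = 0.560000
  f'(1.600000) = 3.200000
  x_1 = 1.600000 - 0.560000/3.200000 = 1.425000
Iteration 2:
  f(1.425000) = 0.030625
  f'(1.425000) = 2.850000
  x_2 = 1.425000 - 0.030625/2.850000 = 1.414254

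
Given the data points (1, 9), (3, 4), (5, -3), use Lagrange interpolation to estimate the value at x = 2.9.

Lagrange interpolation formula:
P(x) = Σ yᵢ × Lᵢ(x)
where Lᵢ(x) = Π_{j≠i} (x - xⱼ)/(xᵢ - xⱼ)

L_0(2.9) = (2.9 - 3)/(1 - 3) × (2.9 - 5)/(1 - 5) = 0.026250
L_1(2.9) = (2.9 - 1)/(3 - 1) × (2.9 - 5)/(3 - 5) = 0.997500
L_2(2.9) = (2.9 - 1)/(5 - 1) × (2.9 - 3)/(5 - 3) = -0.023750

P(2.9) = 9×L_0(2.9) + 4×L_1(2.9) + (-3)×L_2(2.9)
P(2.9) = 4.297500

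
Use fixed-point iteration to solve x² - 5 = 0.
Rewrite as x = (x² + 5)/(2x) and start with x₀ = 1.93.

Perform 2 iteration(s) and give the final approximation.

Equation: x² - 5 = 0
Fixed-point form: x = (x² + 5)/(2x)
x₀ = 1.93

x_1 = g(1.930000) = 2.260337
x_2 = g(2.260337) = 2.236198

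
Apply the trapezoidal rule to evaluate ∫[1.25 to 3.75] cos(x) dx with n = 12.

f(x) = cos(x)
a = 1.25, b = 3.75, n = 12
h = (b - a)/n = 0.208333

Trapezoidal rule: (h/2)[f(x₀) + 2f(x₁) + 2f(x₂) + ... + f(xₙ)]

x_0 = 1.2500, f(x_0) = 0.315322, coefficient = 1
x_1 = 1.4583, f(x_1) = 0.112226, coefficient = 2
x_2 = 1.6667, f(x_2) = -0.095724, coefficient = 2
x_3 = 1.8750, f(x_3) = -0.299534, coefficient = 2
x_4 = 2.0833, f(x_4) = -0.490390, coefficient = 2
x_5 = 2.2917, f(x_5) = -0.660039, coefficient = 2
x_6 = 2.5000, f(x_6) = -0.801144, coefficient = 2
x_7 = 2.7083, f(x_7) = -0.907602, coefficient = 2
x_8 = 2.9167, f(x_8) = -0.974811, coefficient = 2
x_9 = 3.1250, f(x_9) = -0.999862, coefficient = 2
x_10 = 3.3333, f(x_10) = -0.981674, coefficient = 2
x_11 = 3.5417, f(x_11) = -0.921032, coefficient = 2
x_12 = 3.7500, f(x_12) = -0.820559, coefficient = 1

I ≈ (0.208333/2) × -14.544406 = -1.515042
Exact value: -1.520546
Error: 0.005504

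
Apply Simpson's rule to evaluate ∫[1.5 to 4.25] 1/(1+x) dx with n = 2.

f(x) = 1/(1+x)
a = 1.5, b = 4.25, n = 2
h = (b - a)/n = 1.375000

Simpson's rule: (h/3)[f(x₀) + 4f(x₁) + 2f(x₂) + ... + f(xₙ)]

x_0 = 1.5000, f(x_0) = 0.400000, coefficient = 1
x_1 = 2.8750, f(x_1) = 0.258065, coefficient = 4
x_2 = 4.2500, f(x_2) = 0.190476, coefficient = 1

I ≈ (1.375000/3) × 1.622734 = 0.743753
Exact value: 0.741937
Error: 0.001816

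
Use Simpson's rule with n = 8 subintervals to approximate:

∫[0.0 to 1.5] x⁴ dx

f(x) = x⁴
a = 0.0, b = 1.5, n = 8
h = (b - a)/n = 0.187500

Simpson's rule: (h/3)[f(x₀) + 4f(x₁) + 2f(x₂) + ... + f(xₙ)]

x_0 = 0.0000, f(x_0) = 0.000000, coefficient = 1
x_1 = 0.1875, f(x_1) = 0.001236, coefficient = 4
x_2 = 0.3750, f(x_2) = 0.019775, coefficient = 2
x_3 = 0.5625, f(x_3) = 0.100113, coefficient = 4
x_4 = 0.7500, f(x_4) = 0.316406, coefficient = 2
x_5 = 0.9375, f(x_5) = 0.772476, coefficient = 4
x_6 = 1.1250, f(x_6) = 1.601807, coefficient = 2
x_7 = 1.3125, f(x_7) = 2.967545, coefficient = 4
x_8 = 1.5000, f(x_8) = 5.062500, coefficient = 1

I ≈ (0.187500/3) × 24.303955 = 1.518997
Exact value: 1.518750
Error: 0.000247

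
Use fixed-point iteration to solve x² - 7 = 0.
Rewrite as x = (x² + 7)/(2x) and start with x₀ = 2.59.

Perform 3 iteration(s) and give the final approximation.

Equation: x² - 7 = 0
Fixed-point form: x = (x² + 7)/(2x)
x₀ = 2.59

x_1 = g(2.590000) = 2.646351
x_2 = g(2.646351) = 2.645751
x_3 = g(2.645751) = 2.645751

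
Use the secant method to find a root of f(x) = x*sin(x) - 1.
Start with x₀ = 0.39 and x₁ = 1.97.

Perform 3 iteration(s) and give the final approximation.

f(x) = x*sin(x) - 1
x₀ = 0.39, x₁ = 1.97

Secant formula: x_{n+1} = x_n - f(x_n)(x_n - x_{n-1})/(f(x_n) - f(x_{n-1}))

Iteration 1:
  f(0.390000) = -0.851727
  f(1.970000) = 0.815100
  x_2 = 1.970000 - 0.815100×(1.970000 - 0.390000)/(0.815100 - (-0.851727))
       = 1.197359
Iteration 2:
  f(1.970000) = 0.815100
  f(1.197359) = 0.114836
  x_3 = 1.197359 - 0.114836×(1.197359 - 1.970000)/(0.114836 - 0.815100)
       = 1.070654
Iteration 3:
  f(1.197359) = 0.114836
  f(1.070654) = -0.060485
  x_4 = 1.070654 - (-0.060485)×(1.070654 - 1.197359)/(-0.060485 - 0.114836)
       = 1.114367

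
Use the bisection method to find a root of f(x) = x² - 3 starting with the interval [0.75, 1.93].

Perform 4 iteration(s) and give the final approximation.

f(x) = x² - 3
Initial interval: [0.75, 1.93]

Iteration 1:
  c_1 = (0.750000 + 1.930000)/2 = 1.340000
  f(c_1) = f(1.340000) = -1.204400
  f(a) × f(c) ≥ 0, new interval: [1.340000, 1.930000]
Iteration 2:
  c_2 = (1.340000 + 1.930000)/2 = 1.635000
  f(c_2) = f(1.635000) = -0.326775
  f(a) × f(c) ≥ 0, new interval: [1.635000, 1.930000]
Iteration 3:
  c_3 = (1.635000 + 1.930000)/2 = 1.782500
  f(c_3) = f(1.782500) = 0.177306
  f(a) × f(c) < 0, new interval: [1.635000, 1.782500]
Iteration 4:
  c_4 = (1.635000 + 1.782500)/2 = 1.708750
  f(c_4) = f(1.708750) = -0.080173
  f(a) × f(c) ≥ 0, new interval: [1.708750, 1.782500]

After 4 iteration(s), the approximation is c_4 = 1.708750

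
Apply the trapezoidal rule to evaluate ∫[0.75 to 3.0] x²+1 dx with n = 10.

f(x) = x²+1
a = 0.75, b = 3.0, n = 10
h = (b - a)/n = 0.225000

Trapezoidal rule: (h/2)[f(x₀) + 2f(x₁) + 2f(x₂) + ... + f(xₙ)]

x_0 = 0.7500, f(x_0) = 1.562500, coefficient = 1
x_1 = 0.9750, f(x_1) = 1.950625, coefficient = 2
x_2 = 1.2000, f(x_2) = 2.440000, coefficient = 2
x_3 = 1.4250, f(x_3) = 3.030625, coefficient = 2
x_4 = 1.6500, f(x_4) = 3.722500, coefficient = 2
x_5 = 1.8750, f(x_5) = 4.515625, coefficient = 2
x_6 = 2.1000, f(x_6) = 5.410000, coefficient = 2
x_7 = 2.3250, f(x_7) = 6.405625, coefficient = 2
x_8 = 2.5500, f(x_8) = 7.502500, coefficient = 2
x_9 = 2.7750, f(x_9) = 8.700625, coefficient = 2
x_10 = 3.0000, f(x_10) = 10.000000, coefficient = 1

I ≈ (0.225000/2) × 98.918750 = 11.128359
Exact value: 11.109375
Error: 0.018984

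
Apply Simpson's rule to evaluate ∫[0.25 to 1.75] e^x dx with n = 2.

f(x) = e^x
a = 0.25, b = 1.75, n = 2
h = (b - a)/n = 0.750000

Simpson's rule: (h/3)[f(x₀) + 4f(x₁) + 2f(x₂) + ... + f(xₙ)]

x_0 = 0.2500, f(x_0) = 1.284025, coefficient = 1
x_1 = 1.0000, f(x_1) = 2.718282, coefficient = 4
x_2 = 1.7500, f(x_2) = 5.754603, coefficient = 1

I ≈ (0.750000/3) × 17.911755 = 4.477939
Exact value: 4.470577
Error: 0.007362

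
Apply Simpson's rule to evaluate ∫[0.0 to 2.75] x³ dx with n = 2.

f(x) = x³
a = 0.0, b = 2.75, n = 2
h = (b - a)/n = 1.375000

Simpson's rule: (h/3)[f(x₀) + 4f(x₁) + 2f(x₂) + ... + f(xₙ)]

x_0 = 0.0000, f(x_0) = 0.000000, coefficient = 1
x_1 = 1.3750, f(x_1) = 2.599609, coefficient = 4
x_2 = 2.7500, f(x_2) = 20.796875, coefficient = 1

I ≈ (1.375000/3) × 31.195312 = 14.297852
Exact value: 14.297852
Error: 0.000000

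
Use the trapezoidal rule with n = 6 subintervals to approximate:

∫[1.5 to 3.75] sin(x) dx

f(x) = sin(x)
a = 1.5, b = 3.75, n = 6
h = (b - a)/n = 0.375000

Trapezoidal rule: (h/2)[f(x₀) + 2f(x₁) + 2f(x₂) + ... + f(xₙ)]

x_0 = 1.5000, f(x_0) = 0.997495, coefficient = 1
x_1 = 1.8750, f(x_1) = 0.954086, coefficient = 2
x_2 = 2.2500, f(x_2) = 0.778073, coefficient = 2
x_3 = 2.6250, f(x_3) = 0.493920, coefficient = 2
x_4 = 3.0000, f(x_4) = 0.141120, coefficient = 2
x_5 = 3.3750, f(x_5) = -0.231294, coefficient = 2
x_6 = 3.7500, f(x_6) = -0.571561, coefficient = 1

I ≈ (0.375000/2) × 4.697745 = 0.880827
Exact value: 0.891297
Error: 0.010469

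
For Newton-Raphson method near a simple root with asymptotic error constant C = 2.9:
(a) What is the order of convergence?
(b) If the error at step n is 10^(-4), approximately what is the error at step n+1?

(a) Newton-Raphson has quadratic (order 2) convergence near simple roots.
    This means |e_{n+1}| ≈ C|e_n|².

(b) With |e_n| = 10^(-4) and C = 2.9:
    |e_{n+1}| ≈ 2.9 × (10^(-4))² = 2.9 × 10^(-8)

(a) 2 (quadratic); (b) |e_{n+1}| ≈ 2.900e-08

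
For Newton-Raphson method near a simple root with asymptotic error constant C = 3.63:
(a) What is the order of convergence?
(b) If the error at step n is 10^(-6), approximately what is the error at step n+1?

(a) Newton-Raphson has quadratic (order 2) convergence near simple roots.
    This means |e_{n+1}| ≈ C|e_n|².

(b) With |e_n| = 10^(-6) and C = 3.63:
    |e_{n+1}| ≈ 3.63 × (10^(-6))² = 3.63 × 10^(-12)

(a) 2 (quadratic); (b) |e_{n+1}| ≈ 3.630e-12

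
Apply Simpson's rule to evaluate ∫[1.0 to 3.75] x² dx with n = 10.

f(x) = x²
a = 1.0, b = 3.75, n = 10
h = (b - a)/n = 0.275000

Simpson's rule: (h/3)[f(x₀) + 4f(x₁) + 2f(x₂) + ... + f(xₙ)]

x_0 = 1.0000, f(x_0) = 1.000000, coefficient = 1
x_1 = 1.2750, f(x_1) = 1.625625, coefficient = 4
x_2 = 1.5500, f(x_2) = 2.402500, coefficient = 2
x_3 = 1.8250, f(x_3) = 3.330625, coefficient = 4
x_4 = 2.1000, f(x_4) = 4.410000, coefficient = 2
x_5 = 2.3750, f(x_5) = 5.640625, coefficient = 4
x_6 = 2.6500, f(x_6) = 7.022500, coefficient = 2
x_7 = 2.9250, f(x_7) = 8.555625, coefficient = 4
x_8 = 3.2000, f(x_8) = 10.240000, coefficient = 2
x_9 = 3.4750, f(x_9) = 12.075625, coefficient = 4
x_10 = 3.7500, f(x_10) = 14.062500, coefficient = 1

I ≈ (0.275000/3) × 188.125000 = 17.244792
Exact value: 17.244792
Error: 0.000000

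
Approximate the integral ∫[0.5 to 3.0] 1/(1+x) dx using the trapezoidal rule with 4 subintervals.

f(x) = 1/(1+x)
a = 0.5, b = 3.0, n = 4
h = (b - a)/n = 0.625000

Trapezoidal rule: (h/2)[f(x₀) + 2f(x₁) + 2f(x₂) + ... + f(xₙ)]

x_0 = 0.5000, f(x_0) = 0.666667, coefficient = 1
x_1 = 1.1250, f(x_1) = 0.470588, coefficient = 2
x_2 = 1.7500, f(x_2) = 0.363636, coefficient = 2
x_3 = 2.3750, f(x_3) = 0.296296, coefficient = 2
x_4 = 3.0000, f(x_4) = 0.250000, coefficient = 1

I ≈ (0.625000/2) × 3.177708 = 0.993034
Exact value: 0.980829
Error: 0.012205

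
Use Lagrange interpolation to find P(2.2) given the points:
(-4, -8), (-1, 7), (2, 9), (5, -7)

Lagrange interpolation formula:
P(x) = Σ yᵢ × Lᵢ(x)
where Lᵢ(x) = Π_{j≠i} (x - xⱼ)/(xᵢ - xⱼ)

L_0(2.2) = (2.2 - (-1))/(-4 - (-1)) × (2.2 - 2)/(-4 - 2) × (2.2 - 5)/(-4 - 5) = 0.011062
L_1(2.2) = (2.2 - (-4))/(-1 - (-4)) × (2.2 - 2)/(-1 - 2) × (2.2 - 5)/(-1 - 5) = -0.064296
L_2(2.2) = (2.2 - (-4))/(2 - (-4)) × (2.2 - (-1))/(2 - (-1)) × (2.2 - 5)/(2 - 5) = 1.028741
L_3(2.2) = (2.2 - (-4))/(5 - (-4)) × (2.2 - (-1))/(5 - (-1)) × (2.2 - 2)/(5 - 2) = 0.024494

P(2.2) = (-8)×L_0(2.2) + 7×L_1(2.2) + 9×L_2(2.2) + (-7)×L_3(2.2)
P(2.2) = 8.548642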